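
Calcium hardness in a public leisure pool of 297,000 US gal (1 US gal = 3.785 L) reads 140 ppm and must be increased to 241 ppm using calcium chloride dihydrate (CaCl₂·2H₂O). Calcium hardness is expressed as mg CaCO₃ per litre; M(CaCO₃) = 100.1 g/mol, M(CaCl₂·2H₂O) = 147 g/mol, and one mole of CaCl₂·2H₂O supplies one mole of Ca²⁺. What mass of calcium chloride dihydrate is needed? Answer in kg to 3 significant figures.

167 kg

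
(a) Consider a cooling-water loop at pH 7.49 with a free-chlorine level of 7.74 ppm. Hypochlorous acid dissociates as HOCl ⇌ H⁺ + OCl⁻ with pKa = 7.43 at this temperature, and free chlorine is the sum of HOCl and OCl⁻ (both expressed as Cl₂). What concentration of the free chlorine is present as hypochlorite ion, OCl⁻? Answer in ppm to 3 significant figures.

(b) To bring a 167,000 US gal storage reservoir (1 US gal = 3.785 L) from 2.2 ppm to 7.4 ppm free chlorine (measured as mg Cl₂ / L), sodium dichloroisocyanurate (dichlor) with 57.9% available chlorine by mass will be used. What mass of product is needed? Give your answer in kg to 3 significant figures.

(a) 4.14 ppm; (b) 5.68 kg

(a) [OCl⁻]/[HOCl] = 10^(pH − pKa) = 10^(7.49 − 7.43) = 10^0.06 = 1.148.
(a) Fraction as HOCl = 1 / (1 + 1.148) = 0.4655.
(a) OCl⁻ = (1 − 0.4655) × 7.74 ppm = 4.137 ppm.

(b) Volume: 167,000 US gal × 3.785 L/gal = 632,095 L.
(b) Chlorine deficit: 7.4 − 2.2 = 5.2 ppm = 5.2 mg/L as Cl₂.
(b) Cl₂ equivalent needed: 5.2 mg/L × 632,095 L = 3,287,000 mg = 3287 g.
(b) Product at 57.9% available chlorine: 3287 / 0.579 = 5677 g.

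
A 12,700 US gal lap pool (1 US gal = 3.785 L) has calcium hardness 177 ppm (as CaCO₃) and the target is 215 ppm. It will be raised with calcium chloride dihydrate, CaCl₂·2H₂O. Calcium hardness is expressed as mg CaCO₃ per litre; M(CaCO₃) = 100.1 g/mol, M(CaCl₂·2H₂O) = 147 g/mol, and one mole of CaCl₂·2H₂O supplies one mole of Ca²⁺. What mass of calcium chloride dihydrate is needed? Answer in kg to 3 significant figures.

2.68 kg

Volume: 12,700 US gal × 3.785 L/gal = 48,070 L.
Hardness to add: (215 − 177) = 38 mg/L as CaCO₃ × 48,070 L = 1827 g as CaCO₃.
Moles of Ca²⁺ (1 mol Ca²⁺ ≡ 1 mol CaCO₃): 1827 / 100.1 g/mol = 18.25 mol.
Mass of CaCl₂·2H₂O: 18.25 × 147 = 2682 g.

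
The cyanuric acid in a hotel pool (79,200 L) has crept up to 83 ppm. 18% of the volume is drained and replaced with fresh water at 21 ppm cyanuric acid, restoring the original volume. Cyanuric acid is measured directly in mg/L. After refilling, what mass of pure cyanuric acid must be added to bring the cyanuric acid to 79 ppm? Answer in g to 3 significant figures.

567 g

After draining 18% and refilling: 83 × 0.82 + 21 × 0.18 = 71.84 ppm.
Deficit to target: 79 − 71.84 = 7.16 mg/L.
Mass: 7.16 mg/L × 79,200 L = 567.1 g cyanuric acid.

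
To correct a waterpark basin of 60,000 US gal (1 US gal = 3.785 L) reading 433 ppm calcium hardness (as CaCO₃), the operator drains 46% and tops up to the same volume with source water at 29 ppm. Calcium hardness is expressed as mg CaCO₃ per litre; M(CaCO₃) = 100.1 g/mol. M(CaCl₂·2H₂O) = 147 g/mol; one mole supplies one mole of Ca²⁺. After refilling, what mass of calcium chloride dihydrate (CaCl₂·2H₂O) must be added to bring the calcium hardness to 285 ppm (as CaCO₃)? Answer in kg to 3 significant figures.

Volume: 60,000 US gal × 3.785 L/gal = 227,100 L.
After draining 46% and refilling: 433 × 0.54 + 29 × 0.46 = 247.16 ppm.
Deficit to target: 285 − 247.16 = 37.84 mg/L.
As CaCO₃: 37.84 mg/L × 227,100 L = 8593 g; ÷ 100.1 = 85.85 mol Ca²⁺.
Mass: 85.85 × 147 = 12,620 g.

12.6 kg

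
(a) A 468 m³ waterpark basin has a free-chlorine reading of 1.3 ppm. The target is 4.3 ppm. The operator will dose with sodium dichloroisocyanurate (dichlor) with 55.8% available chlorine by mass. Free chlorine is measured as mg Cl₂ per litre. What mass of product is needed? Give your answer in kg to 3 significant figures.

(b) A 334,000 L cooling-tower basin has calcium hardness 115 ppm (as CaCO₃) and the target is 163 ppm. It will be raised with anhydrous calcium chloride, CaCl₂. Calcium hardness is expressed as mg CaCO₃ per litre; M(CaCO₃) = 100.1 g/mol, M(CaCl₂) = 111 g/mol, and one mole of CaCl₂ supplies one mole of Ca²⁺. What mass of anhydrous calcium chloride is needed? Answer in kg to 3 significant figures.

(a) Volume: 468 m³ = 468,000 L.
(a) Chlorine deficit: 4.3 − 1.3 = 3 ppm = 3 mg/L as Cl₂.
(a) Cl₂ equivalent needed: 3 mg/L × 468,000 L = 1,404,000 mg = 1404 g.
(a) Product at 55.8% available chlorine: 1404 / 0.558 = 2516 g.

(b) Hardness to add: (163 − 115) = 48 mg/L as CaCO₃ × 334,000 L = 16,030 g as CaCO₃.
(b) Moles of Ca²⁺ (1 mol Ca²⁺ ≡ 1 mol CaCO₃): 16,030 / 100.1 g/mol = 160.2 mol.
(b) Mass of CaCl₂: 160.2 × 111 = 17,780 g.

(a) 2.52 kg; (b) 17.8 kg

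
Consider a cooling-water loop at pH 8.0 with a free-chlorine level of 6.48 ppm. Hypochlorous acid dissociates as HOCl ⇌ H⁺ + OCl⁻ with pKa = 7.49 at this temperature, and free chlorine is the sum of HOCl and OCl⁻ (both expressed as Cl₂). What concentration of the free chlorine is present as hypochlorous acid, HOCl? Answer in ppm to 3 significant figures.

[OCl⁻]/[HOCl] = 10^(pH − pKa) = 10^(8.0 − 7.49) = 10^0.51 = 3.236.
Fraction as HOCl = 1 / (1 + 3.236) = 0.2361.
HOCl = 0.2361 × 6.48 ppm = 1.53 ppm.

1.53 ppm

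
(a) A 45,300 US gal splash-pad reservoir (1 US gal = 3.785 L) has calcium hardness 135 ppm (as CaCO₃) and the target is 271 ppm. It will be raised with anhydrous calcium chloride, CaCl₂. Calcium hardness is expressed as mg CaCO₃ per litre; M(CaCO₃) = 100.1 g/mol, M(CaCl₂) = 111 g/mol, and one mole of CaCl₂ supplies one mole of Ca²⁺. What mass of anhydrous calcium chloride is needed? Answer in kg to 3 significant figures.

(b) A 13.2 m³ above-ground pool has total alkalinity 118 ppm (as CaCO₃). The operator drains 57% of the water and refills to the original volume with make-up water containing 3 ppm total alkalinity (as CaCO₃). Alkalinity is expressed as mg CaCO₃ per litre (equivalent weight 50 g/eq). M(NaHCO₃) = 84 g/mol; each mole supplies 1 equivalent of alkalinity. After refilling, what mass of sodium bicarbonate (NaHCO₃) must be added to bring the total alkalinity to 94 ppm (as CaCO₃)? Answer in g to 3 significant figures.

(a) Volume: 45,300 US gal × 3.785 L/gal = 171,460 L.
(a) Hardness to add: (271 − 135) = 136 mg/L as CaCO₃ × 171,460 L = 23,320 g as CaCO₃.
(a) Moles of Ca²⁺ (1 mol Ca²⁺ ≡ 1 mol CaCO₃): 23,320 / 100.1 g/mol = 233 mol.
(a) Mass of CaCl₂: 233 × 111 = 25,860 g.

(b) Volume: 13.2 m³ = 13,200 L.
(b) After draining 57% and refilling: 118 × 0.43 + 3 × 0.57 = 52.45 ppm.
(b) Deficit to target: 94 − 52.45 = 41.55 mg/L.
(b) As CaCO₃: 41.55 mg/L × 13,200 L = 548.5 g; ÷ 50 g/eq ÷ 1 = 10.97 mol NaHCO₃.
(b) Mass: 10.97 × 84 = 921.4 g.

(a) 25.9 kg; (b) 921 g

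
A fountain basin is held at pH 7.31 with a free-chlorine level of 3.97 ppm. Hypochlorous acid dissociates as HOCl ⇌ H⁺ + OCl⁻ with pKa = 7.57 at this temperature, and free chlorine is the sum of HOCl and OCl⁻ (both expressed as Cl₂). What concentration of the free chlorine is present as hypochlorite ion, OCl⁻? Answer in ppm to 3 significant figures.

1.41 ppm

[OCl⁻]/[HOCl] = 10^(pH − pKa) = 10^(7.31 − 7.57) = 10^-0.26 = 0.5495.
Fraction as HOCl = 1 / (1 + 0.5495) = 0.6454.
OCl⁻ = (1 − 0.6454) × 3.97 ppm = 1.408 ppm.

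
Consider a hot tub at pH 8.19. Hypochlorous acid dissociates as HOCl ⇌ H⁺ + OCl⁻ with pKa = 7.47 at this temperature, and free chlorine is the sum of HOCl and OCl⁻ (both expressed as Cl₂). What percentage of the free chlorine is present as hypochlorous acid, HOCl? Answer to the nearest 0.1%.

[OCl⁻]/[HOCl] = 10^(pH − pKa) = 10^(8.19 − 7.47) = 10^0.72 = 5.248.
Fraction as HOCl = 1 / (1 + 5.248) = 0.16.

16.0%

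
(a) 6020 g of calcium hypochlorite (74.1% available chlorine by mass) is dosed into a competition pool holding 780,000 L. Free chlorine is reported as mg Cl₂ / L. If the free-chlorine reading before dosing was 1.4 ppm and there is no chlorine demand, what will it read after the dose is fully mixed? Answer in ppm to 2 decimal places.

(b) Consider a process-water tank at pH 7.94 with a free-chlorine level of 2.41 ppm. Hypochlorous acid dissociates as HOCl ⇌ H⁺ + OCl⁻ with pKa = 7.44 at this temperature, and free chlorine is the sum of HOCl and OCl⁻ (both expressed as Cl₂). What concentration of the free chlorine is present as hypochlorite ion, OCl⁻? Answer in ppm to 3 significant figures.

(a) Available chlorine delivered: 6020 g × 0.741 = 4461 g as Cl₂.
(a) Concentration rise: 4461 g / 780,000 L = 5.719 mg/L = 5.72 ppm.
(a) Final FC: 1.4 + 5.72 = 7.12 ppm.

(b) [OCl⁻]/[HOCl] = 10^(pH − pKa) = 10^(7.94 − 7.44) = 10^0.50 = 3.162.
(b) Fraction as HOCl = 1 / (1 + 3.162) = 0.2403.
(b) OCl⁻ = (1 − 0.2403) × 2.41 ppm = 1.831 ppm.

(a) 7.12 ppm; (b) 1.83 ppm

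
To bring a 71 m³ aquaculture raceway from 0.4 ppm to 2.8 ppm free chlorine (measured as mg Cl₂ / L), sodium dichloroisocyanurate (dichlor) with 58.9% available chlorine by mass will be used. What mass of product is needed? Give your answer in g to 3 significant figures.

Volume: 71 m³ = 71,000 L.
Chlorine deficit: 2.8 − 0.4 = 2.4 ppm = 2.4 mg/L as Cl₂.
Cl₂ equivalent needed: 2.4 mg/L × 71,000 L = 170,400 mg = 170.4 g.
Product at 58.9% available chlorine: 170.4 / 0.589 = 289.3 g.

289 g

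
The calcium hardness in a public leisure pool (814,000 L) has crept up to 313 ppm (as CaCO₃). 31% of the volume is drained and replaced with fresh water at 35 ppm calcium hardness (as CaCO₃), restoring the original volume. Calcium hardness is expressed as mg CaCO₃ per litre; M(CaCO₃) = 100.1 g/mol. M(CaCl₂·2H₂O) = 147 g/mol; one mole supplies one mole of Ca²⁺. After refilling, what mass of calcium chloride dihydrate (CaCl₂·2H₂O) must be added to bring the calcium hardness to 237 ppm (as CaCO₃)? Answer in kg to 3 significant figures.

12.2 kg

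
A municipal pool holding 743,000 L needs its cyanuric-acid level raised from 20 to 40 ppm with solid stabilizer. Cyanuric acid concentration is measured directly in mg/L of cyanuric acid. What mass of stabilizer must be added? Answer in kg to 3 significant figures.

14.9 kg

CYA to add: (40 − 20) = 20 mg/L × 743,000 L = 14,860 g cyanuric acid.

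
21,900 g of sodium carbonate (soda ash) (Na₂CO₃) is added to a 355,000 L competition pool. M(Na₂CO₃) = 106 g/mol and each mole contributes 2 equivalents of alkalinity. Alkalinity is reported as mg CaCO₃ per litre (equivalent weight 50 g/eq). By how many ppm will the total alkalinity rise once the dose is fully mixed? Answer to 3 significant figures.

58.2 ppm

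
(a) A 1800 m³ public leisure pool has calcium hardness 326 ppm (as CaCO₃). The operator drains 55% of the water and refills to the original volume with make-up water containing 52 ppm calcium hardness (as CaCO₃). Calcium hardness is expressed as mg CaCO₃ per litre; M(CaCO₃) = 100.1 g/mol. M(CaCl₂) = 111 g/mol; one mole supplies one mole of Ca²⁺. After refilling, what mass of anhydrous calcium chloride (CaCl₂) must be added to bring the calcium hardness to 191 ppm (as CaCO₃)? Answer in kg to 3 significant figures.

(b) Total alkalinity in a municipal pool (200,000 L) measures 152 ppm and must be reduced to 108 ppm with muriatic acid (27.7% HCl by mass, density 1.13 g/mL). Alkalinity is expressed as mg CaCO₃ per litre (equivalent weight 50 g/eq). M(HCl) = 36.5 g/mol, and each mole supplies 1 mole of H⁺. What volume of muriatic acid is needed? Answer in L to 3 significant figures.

(a) 31.3 kg; (b) 20.5 L

(a) Volume: 1800 m³ = 1,800,000 L.
(a) After draining 55% and refilling: 326 × 0.45 + 52 × 0.55 = 175.3 ppm.
(a) Deficit to target: 191 − 175.3 = 15.7 mg/L.
(a) As CaCO₃: 15.7 mg/L × 1,800,000 L = 28,260 g; ÷ 100.1 = 282.3 mol Ca²⁺.
(a) Mass: 282.3 × 111 = 31,340 g.

(b) Alkalinity to neutralize: (152 − 108) = 44 mg/L as CaCO₃ × 200,000 L = 8800 g as CaCO₃.
(b) Equivalents of H⁺ required: 8800 ÷ 50 g/eq = 176 eq = 176 mol HCl.
(b) Mass of HCl: 176 × 36.5 = 6424 g.
(b) Mass of 27.7% solution: 6424 / 0.277 = 23,190 g.
(b) Volume: 23,190 g ÷ 1.13 g/mL = 20,520 mL.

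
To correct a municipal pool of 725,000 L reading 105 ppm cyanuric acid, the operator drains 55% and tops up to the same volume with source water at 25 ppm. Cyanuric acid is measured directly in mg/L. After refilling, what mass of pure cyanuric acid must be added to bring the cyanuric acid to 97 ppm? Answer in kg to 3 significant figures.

After draining 55% and refilling: 105 × 0.45 + 25 × 0.55 = 61 ppm.
Deficit to target: 97 − 61 = 36 mg/L.
Mass: 36 mg/L × 725,000 L = 26,100 g cyanuric acid.

26.1 kg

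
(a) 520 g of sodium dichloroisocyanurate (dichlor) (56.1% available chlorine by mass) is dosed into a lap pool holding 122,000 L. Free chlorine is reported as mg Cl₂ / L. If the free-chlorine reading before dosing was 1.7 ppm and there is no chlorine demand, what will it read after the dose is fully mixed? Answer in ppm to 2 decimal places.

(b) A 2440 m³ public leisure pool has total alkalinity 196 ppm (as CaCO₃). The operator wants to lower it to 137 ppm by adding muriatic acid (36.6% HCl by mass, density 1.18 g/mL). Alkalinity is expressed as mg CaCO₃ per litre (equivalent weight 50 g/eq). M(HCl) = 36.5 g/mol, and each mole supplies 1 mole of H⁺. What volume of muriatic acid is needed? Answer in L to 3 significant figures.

(a) Available chlorine delivered: 520 g × 0.561 = 291.7 g as Cl₂.
(a) Concentration rise: 291.7 g / 122,000 L = 2.391 mg/L = 2.39 ppm.
(a) Final FC: 1.7 + 2.39 = 4.09 ppm.

(b) Volume: 2440 m³ = 2,440,000 L.
(b) Alkalinity to neutralize: (196 − 137) = 59 mg/L as CaCO₃ × 2,440,000 L = 144,000 g as CaCO₃.
(b) Equivalents of H⁺ required: 144,000 ÷ 50 g/eq = 2879 eq = 2879 mol HCl.
(b) Mass of HCl: 2879 × 36.5 = 105,100 g.
(b) Mass of 36.6% solution: 105,100 / 0.366 = 287,100 g.
(b) Volume: 287,100 g ÷ 1.18 g/mL = 243,300 mL.

(a) 4.09 ppm; (b) 243 L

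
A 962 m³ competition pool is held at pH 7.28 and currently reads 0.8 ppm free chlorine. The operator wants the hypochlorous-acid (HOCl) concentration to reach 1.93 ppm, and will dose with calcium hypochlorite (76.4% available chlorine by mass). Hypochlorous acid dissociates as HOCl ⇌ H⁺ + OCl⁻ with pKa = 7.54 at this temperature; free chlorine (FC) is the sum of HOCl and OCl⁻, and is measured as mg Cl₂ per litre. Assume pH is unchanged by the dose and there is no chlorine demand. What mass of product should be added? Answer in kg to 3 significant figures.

2.76 kg

Volume: 962 m³ = 962,000 L.
[OCl⁻]/[HOCl] = 10^(pH − pKa) = 10^(7.28 − 7.54) = 0.5495; fraction as HOCl = 1/(1 + 0.5495) = 0.6454.
Free chlorine required for 1.93 ppm HOCl: 1.93 / 0.6454 = 2.991 ppm.
FC to add: 2.991 − 0.8 = 2.191 mg/L as Cl₂.
Cl₂ equivalent: 2.191 mg/L × 962,000 L = 2107 g.
Product at 76.4% available Cl: 2107 / 0.764 = 2758 g.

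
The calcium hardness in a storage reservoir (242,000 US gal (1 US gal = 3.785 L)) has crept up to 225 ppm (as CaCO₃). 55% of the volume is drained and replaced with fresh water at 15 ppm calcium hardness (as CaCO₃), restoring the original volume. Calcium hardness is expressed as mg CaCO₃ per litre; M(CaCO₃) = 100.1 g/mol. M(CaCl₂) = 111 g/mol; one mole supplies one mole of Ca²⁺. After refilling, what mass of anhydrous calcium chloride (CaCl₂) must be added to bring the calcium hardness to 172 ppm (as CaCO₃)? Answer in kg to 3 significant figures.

63.5 kg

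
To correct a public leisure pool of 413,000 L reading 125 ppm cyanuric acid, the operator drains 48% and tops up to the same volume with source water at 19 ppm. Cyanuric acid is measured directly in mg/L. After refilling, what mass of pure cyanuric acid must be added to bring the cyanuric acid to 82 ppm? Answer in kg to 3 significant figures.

3.25 kg

After draining 48% and refilling: 125 × 0.52 + 19 × 0.48 = 74.12 ppm.
Deficit to target: 82 − 74.12 = 7.88 mg/L.
Mass: 7.88 mg/L × 413,000 L = 3254 g cyanuric acid.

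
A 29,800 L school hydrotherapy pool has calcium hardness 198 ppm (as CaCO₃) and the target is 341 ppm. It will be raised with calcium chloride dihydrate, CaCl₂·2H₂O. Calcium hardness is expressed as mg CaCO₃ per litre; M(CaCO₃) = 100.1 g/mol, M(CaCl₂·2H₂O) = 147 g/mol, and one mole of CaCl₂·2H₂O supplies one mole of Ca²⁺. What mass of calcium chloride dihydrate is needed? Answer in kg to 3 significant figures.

6.26 kg

Hardness to add: (341 − 198) = 143 mg/L as CaCO₃ × 29,800 L = 4261 g as CaCO₃.
Moles of Ca²⁺ (1 mol Ca²⁺ ≡ 1 mol CaCO₃): 4261 / 100.1 g/mol = 42.57 mol.
Mass of CaCl₂·2H₂O: 42.57 × 147 = 6258 g.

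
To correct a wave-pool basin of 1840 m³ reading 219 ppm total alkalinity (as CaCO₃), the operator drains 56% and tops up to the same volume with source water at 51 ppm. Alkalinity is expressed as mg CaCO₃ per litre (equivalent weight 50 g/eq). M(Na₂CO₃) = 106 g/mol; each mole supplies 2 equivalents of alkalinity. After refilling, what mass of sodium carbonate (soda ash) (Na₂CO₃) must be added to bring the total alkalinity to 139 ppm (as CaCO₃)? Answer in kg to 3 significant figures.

27.5 kg

Volume: 1840 m³ = 1,840,000 L.
After draining 56% and refilling: 219 × 0.44 + 51 × 0.56 = 124.92 ppm.
Deficit to target: 139 − 124.92 = 14.08 mg/L.
As CaCO₃: 14.08 mg/L × 1,840,000 L = 25,910 g; ÷ 50 g/eq ÷ 2 = 259.1 mol Na₂CO₃.
Mass: 259.1 × 106 = 27,460 g.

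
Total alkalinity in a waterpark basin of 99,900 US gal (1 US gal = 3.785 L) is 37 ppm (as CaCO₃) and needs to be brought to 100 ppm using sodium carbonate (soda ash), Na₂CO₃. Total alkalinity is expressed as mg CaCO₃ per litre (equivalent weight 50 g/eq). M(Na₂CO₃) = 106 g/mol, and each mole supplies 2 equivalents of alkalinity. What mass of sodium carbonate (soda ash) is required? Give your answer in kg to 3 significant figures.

Volume: 99,900 US gal × 3.785 L/gal = 378,122 L.
Alkalinity to add: (100 − 37) = 63 mg/L as CaCO₃ × 378,122 L = 23,820 g as CaCO₃.
Equivalents: 23,820 g ÷ 50 g/eq = 476.4 eq.
Each mole of Na₂CO₃ supplies 2 eq, so 476.4 / 2 = 238.2 mol.
Mass: 238.2 mol × 106 g/mol = 25,250 g.

25.3 kg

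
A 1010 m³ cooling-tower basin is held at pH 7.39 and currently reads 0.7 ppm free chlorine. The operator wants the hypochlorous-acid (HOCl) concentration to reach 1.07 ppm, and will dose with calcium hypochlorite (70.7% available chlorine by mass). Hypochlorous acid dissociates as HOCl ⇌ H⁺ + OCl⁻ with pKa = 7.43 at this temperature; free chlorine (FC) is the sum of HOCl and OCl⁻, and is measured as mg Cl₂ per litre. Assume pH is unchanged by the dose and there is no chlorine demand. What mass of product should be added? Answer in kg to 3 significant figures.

1.92 kg

Volume: 1010 m³ = 1,010,000 L.
[OCl⁻]/[HOCl] = 10^(pH − pKa) = 10^(7.39 − 7.43) = 0.912; fraction as HOCl = 1/(1 + 0.912) = 0.523.
Free chlorine required for 1.07 ppm HOCl: 1.07 / 0.523 = 2.046 ppm.
FC to add: 2.046 − 0.7 = 1.346 mg/L as Cl₂.
Cl₂ equivalent: 1.346 mg/L × 1,010,000 L = 1359 g.
Product at 70.7% available Cl: 1359 / 0.707 = 1923 g.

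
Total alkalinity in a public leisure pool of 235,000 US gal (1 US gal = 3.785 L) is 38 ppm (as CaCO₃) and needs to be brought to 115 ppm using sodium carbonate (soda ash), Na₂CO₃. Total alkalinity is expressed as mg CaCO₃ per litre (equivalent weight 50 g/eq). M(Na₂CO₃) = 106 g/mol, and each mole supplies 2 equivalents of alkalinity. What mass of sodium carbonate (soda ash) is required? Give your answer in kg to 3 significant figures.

Volume: 235,000 US gal × 3.785 L/gal = 889,475 L.
Alkalinity to add: (115 − 38) = 77 mg/L as CaCO₃ × 889,475 L = 68,490 g as CaCO₃.
Equivalents: 68,490 g ÷ 50 g/eq = 1370 eq.
Each mole of Na₂CO₃ supplies 2 eq, so 1370 / 2 = 684.9 mol.
Mass: 684.9 mol × 106 g/mol = 72,600 g.

72.6 kg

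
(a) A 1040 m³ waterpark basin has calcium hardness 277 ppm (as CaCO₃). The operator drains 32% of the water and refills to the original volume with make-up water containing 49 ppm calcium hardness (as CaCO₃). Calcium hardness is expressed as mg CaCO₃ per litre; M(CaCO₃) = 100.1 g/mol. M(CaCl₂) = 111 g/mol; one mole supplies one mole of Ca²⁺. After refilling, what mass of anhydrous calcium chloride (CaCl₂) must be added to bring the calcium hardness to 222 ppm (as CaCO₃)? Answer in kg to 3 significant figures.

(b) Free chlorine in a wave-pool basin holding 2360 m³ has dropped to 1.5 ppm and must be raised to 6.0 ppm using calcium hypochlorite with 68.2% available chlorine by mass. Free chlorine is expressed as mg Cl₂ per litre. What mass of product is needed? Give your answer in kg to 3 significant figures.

(a) Volume: 1040 m³ = 1,040,000 L.
(a) After draining 32% and refilling: 277 × 0.68 + 49 × 0.32 = 204.04 ppm.
(a) Deficit to target: 222 − 204.04 = 17.96 mg/L.
(a) As CaCO₃: 17.96 mg/L × 1,040,000 L = 18,680 g; ÷ 100.1 = 186.6 mol Ca²⁺.
(a) Mass: 186.6 × 111 = 20,710 g.

(b) Volume: 2360 m³ = 2,360,000 L.
(b) Chlorine deficit: 6.0 − 1.5 = 4.5 ppm = 4.5 mg/L as Cl₂.
(b) Cl₂ equivalent needed: 4.5 mg/L × 2,360,000 L = 10,620,000 mg = 10,620 g.
(b) Product at 68.2% available chlorine: 10,620 / 0.682 = 15,570 g.

(a) 20.7 kg; (b) 15.6 kg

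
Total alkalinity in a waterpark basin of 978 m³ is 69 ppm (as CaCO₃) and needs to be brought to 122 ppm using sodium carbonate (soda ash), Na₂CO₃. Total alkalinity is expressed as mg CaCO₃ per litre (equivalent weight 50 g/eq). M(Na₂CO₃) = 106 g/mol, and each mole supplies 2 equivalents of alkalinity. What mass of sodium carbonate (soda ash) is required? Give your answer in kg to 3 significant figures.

54.9 kg

Volume: 978 m³ = 978,000 L.
Alkalinity to add: (122 − 69) = 53 mg/L as CaCO₃ × 978,000 L = 51,830 g as CaCO₃.
Equivalents: 51,830 g ÷ 50 g/eq = 1037 eq.
Each mole of Na₂CO₃ supplies 2 eq, so 1037 / 2 = 518.3 mol.
Mass: 518.3 mol × 106 g/mol = 54,940 g.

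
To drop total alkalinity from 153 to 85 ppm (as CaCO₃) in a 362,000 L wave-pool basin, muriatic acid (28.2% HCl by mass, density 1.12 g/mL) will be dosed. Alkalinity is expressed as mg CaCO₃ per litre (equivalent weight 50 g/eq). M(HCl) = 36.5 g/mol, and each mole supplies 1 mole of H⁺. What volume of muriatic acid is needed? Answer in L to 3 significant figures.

Alkalinity to neutralize: (153 − 85) = 68 mg/L as CaCO₃ × 362,000 L = 24,620 g as CaCO₃.
Equivalents of H⁺ required: 24,620 ÷ 50 g/eq = 492.3 eq = 492.3 mol HCl.
Mass of HCl: 492.3 × 36.5 = 17,970 g.
Mass of 28.2% solution: 17,970 / 0.282 = 63,720 g.
Volume: 63,720 g ÷ 1.12 g/mL = 56,890 mL.

56.9 L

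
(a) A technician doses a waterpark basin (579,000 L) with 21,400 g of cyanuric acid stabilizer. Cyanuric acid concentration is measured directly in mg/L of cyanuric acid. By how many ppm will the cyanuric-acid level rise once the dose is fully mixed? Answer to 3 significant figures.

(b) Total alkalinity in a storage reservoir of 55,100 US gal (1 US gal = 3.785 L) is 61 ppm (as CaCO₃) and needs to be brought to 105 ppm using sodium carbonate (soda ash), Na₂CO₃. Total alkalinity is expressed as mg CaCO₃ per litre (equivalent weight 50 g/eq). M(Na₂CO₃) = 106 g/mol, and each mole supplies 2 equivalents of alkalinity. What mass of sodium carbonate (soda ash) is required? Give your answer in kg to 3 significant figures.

(a) 37.0 ppm; (b) 9.73 kg

(a) Rise: 21,400 g / 579,000 L × 1000 = 36.96 mg/L.

(b) Volume: 55,100 US gal × 3.785 L/gal = 208,554 L.
(b) Alkalinity to add: (105 − 61) = 44 mg/L as CaCO₃ × 208,554 L = 9176 g as CaCO₃.
(b) Equivalents: 9176 g ÷ 50 g/eq = 183.5 eq.
(b) Each mole of Na₂CO₃ supplies 2 eq, so 183.5 / 2 = 91.76 mol.
(b) Mass: 91.76 mol × 106 g/mol = 9727 g.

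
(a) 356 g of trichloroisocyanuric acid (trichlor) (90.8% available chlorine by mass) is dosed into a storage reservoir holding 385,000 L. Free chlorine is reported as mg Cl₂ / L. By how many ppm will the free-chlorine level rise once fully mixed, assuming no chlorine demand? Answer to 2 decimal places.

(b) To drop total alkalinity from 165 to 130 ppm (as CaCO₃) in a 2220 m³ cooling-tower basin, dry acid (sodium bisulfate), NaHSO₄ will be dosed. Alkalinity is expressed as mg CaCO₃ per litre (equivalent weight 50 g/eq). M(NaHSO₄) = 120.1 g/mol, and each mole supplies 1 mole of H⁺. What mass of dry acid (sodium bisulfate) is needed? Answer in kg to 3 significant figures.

(a) 0.84 ppm; (b) 187 kg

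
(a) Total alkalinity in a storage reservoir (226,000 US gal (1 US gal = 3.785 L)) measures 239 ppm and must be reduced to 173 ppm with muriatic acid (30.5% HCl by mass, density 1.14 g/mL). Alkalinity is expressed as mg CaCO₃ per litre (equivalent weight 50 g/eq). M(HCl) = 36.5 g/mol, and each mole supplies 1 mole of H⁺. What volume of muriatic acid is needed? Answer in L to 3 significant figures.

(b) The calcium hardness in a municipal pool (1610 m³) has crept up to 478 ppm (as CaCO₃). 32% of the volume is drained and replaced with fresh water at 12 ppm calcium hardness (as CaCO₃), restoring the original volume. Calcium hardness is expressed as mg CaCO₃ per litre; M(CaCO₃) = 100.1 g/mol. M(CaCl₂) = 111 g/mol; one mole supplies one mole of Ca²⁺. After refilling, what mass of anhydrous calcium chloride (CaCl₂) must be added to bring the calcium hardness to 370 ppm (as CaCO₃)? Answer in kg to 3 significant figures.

(a) Volume: 226,000 US gal × 3.785 L/gal = 855,410 L.
(a) Alkalinity to neutralize: (239 − 173) = 66 mg/L as CaCO₃ × 855,410 L = 56,460 g as CaCO₃.
(a) Equivalents of H⁺ required: 56,460 ÷ 50 g/eq = 1129 eq = 1129 mol HCl.
(a) Mass of HCl: 1129 × 36.5 = 41,210 g.
(a) Mass of 30.5% solution: 41,210 / 0.305 = 135,100 g.
(a) Volume: 135,100 g ÷ 1.14 g/mL = 118,500 mL.

(b) Volume: 1610 m³ = 1,610,000 L.
(b) After draining 32% and refilling: 478 × 0.68 + 12 × 0.32 = 328.88 ppm.
(b) Deficit to target: 370 − 328.88 = 41.12 mg/L.
(b) As CaCO₃: 41.12 mg/L × 1,610,000 L = 66,200 g; ÷ 100.1 = 661.4 mol Ca²⁺.
(b) Mass: 661.4 × 111 = 73,410 g.

(a) 119 L; (b) 73.4 kg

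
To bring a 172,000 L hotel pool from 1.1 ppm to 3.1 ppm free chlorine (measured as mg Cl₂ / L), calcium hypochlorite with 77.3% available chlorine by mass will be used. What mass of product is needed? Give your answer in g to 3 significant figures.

Chlorine deficit: 3.1 − 1.1 = 2 ppm = 2 mg/L as Cl₂.
Cl₂ equivalent needed: 2 mg/L × 172,000 L = 344,000 mg = 344 g.
Product at 77.3% available chlorine: 344 / 0.773 = 445 g.

445 g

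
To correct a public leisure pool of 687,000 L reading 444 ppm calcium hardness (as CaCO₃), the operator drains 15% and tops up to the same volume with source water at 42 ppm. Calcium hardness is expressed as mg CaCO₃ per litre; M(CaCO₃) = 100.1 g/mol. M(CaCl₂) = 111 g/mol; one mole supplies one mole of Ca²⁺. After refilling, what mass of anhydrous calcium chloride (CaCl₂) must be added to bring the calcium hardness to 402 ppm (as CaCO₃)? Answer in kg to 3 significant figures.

After draining 15% and refilling: 444 × 0.85 + 42 × 0.15 = 383.7 ppm.
Deficit to target: 402 − 383.7 = 18.3 mg/L.
As CaCO₃: 18.3 mg/L × 687,000 L = 12,570 g; ÷ 100.1 = 125.6 mol Ca²⁺.
Mass: 125.6 × 111 = 13,940 g.

13.9 kg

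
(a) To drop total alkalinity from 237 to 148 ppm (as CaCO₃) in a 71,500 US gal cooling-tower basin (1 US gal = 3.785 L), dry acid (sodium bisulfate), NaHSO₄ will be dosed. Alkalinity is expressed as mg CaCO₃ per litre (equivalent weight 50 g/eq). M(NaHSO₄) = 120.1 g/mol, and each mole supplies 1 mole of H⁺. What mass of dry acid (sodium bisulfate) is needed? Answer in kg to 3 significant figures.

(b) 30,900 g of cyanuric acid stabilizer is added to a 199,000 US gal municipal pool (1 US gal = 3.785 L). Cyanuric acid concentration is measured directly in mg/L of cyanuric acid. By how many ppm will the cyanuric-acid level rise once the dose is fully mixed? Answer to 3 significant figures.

(a) 57.9 kg; (b) 41.0 ppm

(a) Volume: 71,500 US gal × 3.785 L/gal = 270,628 L.
(a) Alkalinity to neutralize: (237 − 148) = 89 mg/L as CaCO₃ × 270,628 L = 24,090 g as CaCO₃.
(a) Equivalents of H⁺ required: 24,090 ÷ 50 g/eq = 481.7 eq = 481.7 mol NaHSO₄.
(a) Mass of NaHSO₄: 481.7 × 120.1 = 57,850 g.

(b) Volume: 199,000 US gal × 3.785 L/gal = 753,215 L.
(b) Rise: 30,900 g / 753,215 L × 1000 = 41.02 mg/L.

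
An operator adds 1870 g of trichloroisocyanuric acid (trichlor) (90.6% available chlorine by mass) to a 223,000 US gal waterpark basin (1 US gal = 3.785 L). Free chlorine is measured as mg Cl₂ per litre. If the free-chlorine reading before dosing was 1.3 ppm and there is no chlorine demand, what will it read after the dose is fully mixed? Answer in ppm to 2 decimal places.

Volume: 223,000 US gal × 3.785 L/gal = 844,055 L.
Available chlorine delivered: 1870 g × 0.906 = 1694 g as Cl₂.
Concentration rise: 1694 g / 844,055 L = 2.007 mg/L = 2.01 ppm.
Final FC: 1.3 + 2.01 = 3.31 ppm.

3.31 ppm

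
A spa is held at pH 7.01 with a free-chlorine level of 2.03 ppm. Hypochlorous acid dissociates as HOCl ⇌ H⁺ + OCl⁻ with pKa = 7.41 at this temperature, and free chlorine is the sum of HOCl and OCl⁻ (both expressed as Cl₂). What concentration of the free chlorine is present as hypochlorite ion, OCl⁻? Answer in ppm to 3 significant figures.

0.578 ppm

[OCl⁻]/[HOCl] = 10^(pH − pKa) = 10^(7.01 − 7.41) = 10^-0.40 = 0.3981.
Fraction as HOCl = 1 / (1 + 0.3981) = 0.7153.
OCl⁻ = (1 − 0.7153) × 2.03 ppm = 0.578 ppm.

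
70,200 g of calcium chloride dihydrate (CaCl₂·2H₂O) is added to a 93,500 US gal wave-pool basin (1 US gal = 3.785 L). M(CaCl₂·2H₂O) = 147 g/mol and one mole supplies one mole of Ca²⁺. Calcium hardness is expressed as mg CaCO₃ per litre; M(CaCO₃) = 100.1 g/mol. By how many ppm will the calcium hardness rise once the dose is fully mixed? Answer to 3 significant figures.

Volume: 93,500 US gal × 3.785 L/gal = 353,898 L.
Moles of Ca²⁺: 70,200 g ÷ 147 g/mol = 477.6 mol.
As CaCO₃: 477.6 mol × 100.1 g/mol = 47,800 g.
Rise: 47,800 g / 353,898 L × 1000 = 135.1 mg/L.

135 ppm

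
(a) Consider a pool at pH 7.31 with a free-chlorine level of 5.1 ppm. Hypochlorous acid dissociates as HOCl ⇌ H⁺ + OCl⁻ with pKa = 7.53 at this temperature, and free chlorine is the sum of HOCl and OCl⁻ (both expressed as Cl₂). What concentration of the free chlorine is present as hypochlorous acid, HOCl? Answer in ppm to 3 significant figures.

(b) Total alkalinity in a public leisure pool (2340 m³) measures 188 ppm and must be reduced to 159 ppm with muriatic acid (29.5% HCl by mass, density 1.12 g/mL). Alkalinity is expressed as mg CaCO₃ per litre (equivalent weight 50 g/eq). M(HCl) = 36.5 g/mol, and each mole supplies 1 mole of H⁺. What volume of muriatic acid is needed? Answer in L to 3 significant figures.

(a) 3.18 ppm; (b) 150 L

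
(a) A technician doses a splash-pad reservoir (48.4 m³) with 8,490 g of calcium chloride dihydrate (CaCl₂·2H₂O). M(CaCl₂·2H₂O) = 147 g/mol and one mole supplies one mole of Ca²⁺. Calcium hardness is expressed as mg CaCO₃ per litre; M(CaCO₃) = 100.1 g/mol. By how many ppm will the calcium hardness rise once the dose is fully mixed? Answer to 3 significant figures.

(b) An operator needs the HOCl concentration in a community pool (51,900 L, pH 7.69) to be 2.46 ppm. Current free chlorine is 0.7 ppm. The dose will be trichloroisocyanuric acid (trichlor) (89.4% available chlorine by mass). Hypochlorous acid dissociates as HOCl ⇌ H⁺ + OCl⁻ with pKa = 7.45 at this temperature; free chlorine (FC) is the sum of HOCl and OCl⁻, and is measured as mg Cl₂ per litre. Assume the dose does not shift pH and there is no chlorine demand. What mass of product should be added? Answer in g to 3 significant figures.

(a) Volume: 48.4 m³ = 48,400 L.
(a) Moles of Ca²⁺: 8,490 g ÷ 147 g/mol = 57.76 mol.
(a) As CaCO₃: 57.76 mol × 100.1 g/mol = 5781 g.
(a) Rise: 5781 g / 48,400 L × 1000 = 119.4 mg/L.

(b) [OCl⁻]/[HOCl] = 10^(pH − pKa) = 10^(7.69 − 7.45) = 1.738; fraction as HOCl = 1/(1 + 1.738) = 0.3653.
(b) Free chlorine required for 2.46 ppm HOCl: 2.46 / 0.3653 = 6.735 ppm.
(b) FC to add: 6.735 − 0.7 = 6.035 mg/L as Cl₂.
(b) Cl₂ equivalent: 6.035 mg/L × 51,900 L = 313.2 g.
(b) Product at 89.4% available Cl: 313.2 / 0.894 = 350.4 g.

(a) 119 ppm; (b) 350 g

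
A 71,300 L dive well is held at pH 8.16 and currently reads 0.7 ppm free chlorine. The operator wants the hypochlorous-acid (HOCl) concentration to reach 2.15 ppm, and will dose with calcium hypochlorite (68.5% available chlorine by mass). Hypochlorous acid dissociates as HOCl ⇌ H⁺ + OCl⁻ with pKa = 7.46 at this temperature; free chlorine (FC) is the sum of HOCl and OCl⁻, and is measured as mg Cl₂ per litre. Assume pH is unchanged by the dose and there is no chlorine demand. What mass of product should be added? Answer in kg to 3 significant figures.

[OCl⁻]/[HOCl] = 10^(pH − pKa) = 10^(8.16 − 7.46) = 5.012; fraction as HOCl = 1/(1 + 5.012) = 0.1663.
Free chlorine required for 2.15 ppm HOCl: 2.15 / 0.1663 = 12.93 ppm.
FC to add: 12.93 − 0.7 = 12.23 mg/L as Cl₂.
Cl₂ equivalent: 12.23 mg/L × 71,300 L = 871.7 g.
Product at 68.5% available Cl: 871.7 / 0.685 = 1273 g.

1.27 kg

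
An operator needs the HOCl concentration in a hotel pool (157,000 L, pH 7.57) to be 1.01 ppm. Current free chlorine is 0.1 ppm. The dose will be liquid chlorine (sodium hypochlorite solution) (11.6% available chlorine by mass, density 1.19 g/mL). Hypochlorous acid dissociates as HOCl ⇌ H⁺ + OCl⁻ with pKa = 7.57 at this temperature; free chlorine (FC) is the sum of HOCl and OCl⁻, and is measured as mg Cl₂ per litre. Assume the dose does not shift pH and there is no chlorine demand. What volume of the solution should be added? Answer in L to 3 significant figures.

[OCl⁻]/[HOCl] = 10^(pH − pKa) = 10^(7.57 − 7.57) = 1; fraction as HOCl = 1/(1 + 1) = 0.5.
Free chlorine required for 1.01 ppm HOCl: 1.01 / 0.5 = 2.02 ppm.
FC to add: 2.02 − 0.1 = 1.92 mg/L as Cl₂.
Cl₂ equivalent: 1.92 mg/L × 157,000 L = 301.4 g.
Product at 11.6% available Cl: 301.4 / 0.116 = 2599 g.
Volume: 2599 g ÷ 1.19 g/mL = 2184 mL.

2.18 L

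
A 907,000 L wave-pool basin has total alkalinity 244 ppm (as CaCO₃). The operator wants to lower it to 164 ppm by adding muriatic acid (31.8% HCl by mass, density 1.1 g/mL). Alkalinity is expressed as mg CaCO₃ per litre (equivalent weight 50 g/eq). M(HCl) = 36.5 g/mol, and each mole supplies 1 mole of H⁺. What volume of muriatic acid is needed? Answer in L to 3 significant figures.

Alkalinity to neutralize: (244 − 164) = 80 mg/L as CaCO₃ × 907,000 L = 72,560 g as CaCO₃.
Equivalents of H⁺ required: 72,560 ÷ 50 g/eq = 1451 eq = 1451 mol HCl.
Mass of HCl: 1451 × 36.5 = 52,970 g.
Mass of 31.8% solution: 52,970 / 0.318 = 166,600 g.
Volume: 166,600 g ÷ 1.1 g/mL = 151,400 mL.

151 L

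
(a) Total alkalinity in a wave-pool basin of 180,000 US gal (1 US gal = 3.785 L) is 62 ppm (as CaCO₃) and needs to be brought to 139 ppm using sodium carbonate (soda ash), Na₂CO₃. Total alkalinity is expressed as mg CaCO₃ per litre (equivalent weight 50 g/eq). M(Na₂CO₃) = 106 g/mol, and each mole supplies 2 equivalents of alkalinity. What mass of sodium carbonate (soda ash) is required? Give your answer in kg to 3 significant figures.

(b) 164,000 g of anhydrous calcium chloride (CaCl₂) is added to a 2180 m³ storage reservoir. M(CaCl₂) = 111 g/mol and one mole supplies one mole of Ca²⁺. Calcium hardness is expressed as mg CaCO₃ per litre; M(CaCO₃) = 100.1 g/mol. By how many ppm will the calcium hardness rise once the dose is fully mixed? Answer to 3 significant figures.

(a) Volume: 180,000 US gal × 3.785 L/gal = 681,300 L.
(a) Alkalinity to add: (139 − 62) = 77 mg/L as CaCO₃ × 681,300 L = 52,460 g as CaCO₃.
(a) Equivalents: 52,460 g ÷ 50 g/eq = 1049 eq.
(a) Each mole of Na₂CO₃ supplies 2 eq, so 1049 / 2 = 524.6 mol.
(a) Mass: 524.6 mol × 106 g/mol = 55,610 g.

(b) Volume: 2180 m³ = 2,180,000 L.
(b) Moles of Ca²⁺: 164,000 g ÷ 111 g/mol = 1477 mol.
(b) As CaCO₃: 1477 mol × 100.1 g/mol = 147,900 g.
(b) Rise: 147,900 g / 2,180,000 L × 1000 = 67.84 mg/L.

(a) 55.6 kg; (b) 67.8 ppm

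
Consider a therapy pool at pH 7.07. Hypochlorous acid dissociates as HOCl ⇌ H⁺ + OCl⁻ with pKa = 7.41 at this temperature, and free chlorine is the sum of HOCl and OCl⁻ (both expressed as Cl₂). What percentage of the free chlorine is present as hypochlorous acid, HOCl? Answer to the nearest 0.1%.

[OCl⁻]/[HOCl] = 10^(pH − pKa) = 10^(7.07 − 7.41) = 10^-0.34 = 0.4571.
Fraction as HOCl = 1 / (1 + 0.4571) = 0.6863.

68.6%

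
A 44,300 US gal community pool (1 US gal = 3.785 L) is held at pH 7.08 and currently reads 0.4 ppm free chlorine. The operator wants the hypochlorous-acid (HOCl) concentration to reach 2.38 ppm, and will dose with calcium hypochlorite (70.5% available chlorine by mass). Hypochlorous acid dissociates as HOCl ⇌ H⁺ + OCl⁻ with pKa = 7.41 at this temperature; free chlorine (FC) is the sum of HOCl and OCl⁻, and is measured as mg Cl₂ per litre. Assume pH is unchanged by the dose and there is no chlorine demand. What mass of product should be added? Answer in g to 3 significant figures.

736 g

Volume: 44,300 US gal × 3.785 L/gal = 167,676 L.
[OCl⁻]/[HOCl] = 10^(pH − pKa) = 10^(7.08 − 7.41) = 0.4677; fraction as HOCl = 1/(1 + 0.4677) = 0.6813.
Free chlorine required for 2.38 ppm HOCl: 2.38 / 0.6813 = 3.493 ppm.
FC to add: 3.493 − 0.4 = 3.093 mg/L as Cl₂.
Cl₂ equivalent: 3.093 mg/L × 167,676 L = 518.7 g.
Product at 70.5% available Cl: 518.7 / 0.705 = 735.7 g.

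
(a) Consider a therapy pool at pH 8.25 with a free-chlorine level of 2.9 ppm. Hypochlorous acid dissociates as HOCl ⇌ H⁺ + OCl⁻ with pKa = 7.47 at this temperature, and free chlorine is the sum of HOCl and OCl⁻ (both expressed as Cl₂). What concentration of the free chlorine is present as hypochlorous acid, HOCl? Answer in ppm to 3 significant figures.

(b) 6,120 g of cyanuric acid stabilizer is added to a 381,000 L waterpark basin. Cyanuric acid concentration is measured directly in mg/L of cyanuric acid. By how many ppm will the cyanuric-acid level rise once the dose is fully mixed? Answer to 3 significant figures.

(a) 0.413 ppm; (b) 16.1 ppm

(a) [OCl⁻]/[HOCl] = 10^(pH − pKa) = 10^(8.25 − 7.47) = 10^0.78 = 6.026.
(a) Fraction as HOCl = 1 / (1 + 6.026) = 0.1423.
(a) HOCl = 0.1423 × 2.9 ppm = 0.4128 ppm.

(b) Rise: 6,120 g / 381,000 L × 1000 = 16.06 mg/L.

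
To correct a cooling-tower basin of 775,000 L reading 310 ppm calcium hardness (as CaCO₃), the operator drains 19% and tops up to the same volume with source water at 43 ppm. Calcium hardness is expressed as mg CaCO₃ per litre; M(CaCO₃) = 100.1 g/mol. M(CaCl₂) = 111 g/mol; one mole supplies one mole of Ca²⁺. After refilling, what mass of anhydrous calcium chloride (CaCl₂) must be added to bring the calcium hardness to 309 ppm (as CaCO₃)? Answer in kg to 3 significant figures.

42.7 kg

After draining 19% and refilling: 310 × 0.81 + 43 × 0.19 = 259.27 ppm.
Deficit to target: 309 − 259.27 = 49.73 mg/L.
As CaCO₃: 49.73 mg/L × 775,000 L = 38,540 g; ÷ 100.1 = 385 mol Ca²⁺.
Mass: 385 × 111 = 42,740 g.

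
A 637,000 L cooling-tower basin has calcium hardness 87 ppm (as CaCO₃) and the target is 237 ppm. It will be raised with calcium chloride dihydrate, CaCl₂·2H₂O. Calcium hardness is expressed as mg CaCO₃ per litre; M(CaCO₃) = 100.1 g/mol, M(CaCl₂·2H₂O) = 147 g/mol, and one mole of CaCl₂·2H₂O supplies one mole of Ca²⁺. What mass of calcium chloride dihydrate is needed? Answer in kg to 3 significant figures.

140 kg

Hardness to add: (237 − 87) = 150 mg/L as CaCO₃ × 637,000 L = 95,550 g as CaCO₃.
Moles of Ca²⁺ (1 mol Ca²⁺ ≡ 1 mol CaCO₃): 95,550 / 100.1 g/mol = 954.5 mol.
Mass of CaCl₂·2H₂O: 954.5 × 147 = 140,300 g.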